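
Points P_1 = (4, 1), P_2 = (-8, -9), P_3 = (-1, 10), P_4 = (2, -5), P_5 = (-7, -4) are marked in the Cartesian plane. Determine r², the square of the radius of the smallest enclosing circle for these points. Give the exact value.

By Welzl's lemma the MEC is supported by two points (diametrically opposite) or three points (on a circumcircle).
The farthest pair is P_2–P_3 with squared distance 410. The circle on this segment as diameter has centre (-4.5, 0.5) and r² = 410/4 = 102.5.
Check P_1: distance² to centre = 72.5 ≤ 102.5, so it lies inside.
All remaining points lie in this disk, and no smaller disk contains both endpoints, so this is the minimum enclosing circle.

102.5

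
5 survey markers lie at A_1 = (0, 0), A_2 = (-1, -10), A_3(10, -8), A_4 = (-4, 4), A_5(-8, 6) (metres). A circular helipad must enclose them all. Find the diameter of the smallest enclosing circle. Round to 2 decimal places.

The minimum enclosing circle of a finite set is fixed by two of the points (as a diameter) or three (as a circumcircle).
The farthest pair is A_3–A_5 with squared distance 520. The circle on this segment as diameter has centre (1, -1) and r² = 520/4 = 130.
Check A_1: distance² to centre = 2 ≤ 130, so it lies inside.
All remaining points lie in this disk, and no smaller disk contains both endpoints, so this is the minimum enclosing circle.
Diameter = 2r = 2√130 ≈ 22.80.

22.80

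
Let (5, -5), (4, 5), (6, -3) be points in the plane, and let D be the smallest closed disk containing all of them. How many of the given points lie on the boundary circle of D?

Call the three points A, B, C in the order given.
Side lengths²: AB² = 101, AC² = 5, BC² = 68.
Since AB² = 101 ≥ 68 + 5 = 73, the angle opposite AB is not acute, so the smallest enclosing circle has AB as diameter.
Centre = midpoint of AB = (4.5, 0), r² = 101/4 = 25.25.
The points at distance exactly r from the centre are (5, -5), (4, 5) — 2 points.

2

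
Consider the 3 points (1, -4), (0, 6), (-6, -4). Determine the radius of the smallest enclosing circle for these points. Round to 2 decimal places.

Call the three points A, B, C in the order given.
Side lengths²: AB² = 101, AC² = 49, BC² = 136.
Since BC² = 136 < 101 + 49 = 150, the triangle is acute, so the smallest enclosing circle is the circumcircle.
Circumcentre = (-2.5, 0.7), r² = 34.34.
r = √(34.34) ≈ 5.86.

5.86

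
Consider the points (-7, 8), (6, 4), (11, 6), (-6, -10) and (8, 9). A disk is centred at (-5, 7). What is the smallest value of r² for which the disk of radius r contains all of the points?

The required radius is the distance from (-5, 7) to the farthest point.
Squared distances: 5, 130, 257, 290, 173.
Maximum is 290, attained at (-6, -10).

290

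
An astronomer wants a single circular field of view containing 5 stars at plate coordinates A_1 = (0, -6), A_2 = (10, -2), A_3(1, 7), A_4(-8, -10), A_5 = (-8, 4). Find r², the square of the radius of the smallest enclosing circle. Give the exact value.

The minimum enclosing circle of a finite set is fixed by two of the points (as a diameter) or three (as a circumcircle).
The minimum enclosing circle is determined by three boundary points: A_2, A_4, A_5.
Their circumcentre is (-1/3, -3) with r² = 970/9.
The farthest remaining point A_3 is at distance² 916/9 ≤ 970/9.

970/9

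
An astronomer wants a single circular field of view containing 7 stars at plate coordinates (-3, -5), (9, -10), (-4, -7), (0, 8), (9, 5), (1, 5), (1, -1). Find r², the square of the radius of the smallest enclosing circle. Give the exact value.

107245/1058

The minimum enclosing circle of a finite set is fixed by two of the points (as a diameter) or three (as a circumcircle).
The minimum enclosing circle is determined by three boundary points: (9, -10), (-4, -7), (0, 8).
Their circumcentre is (193/46, -53/46) with r² = 107245/1058.
The farthest remaining point (-3, -5) is at distance² 70445/1058 ≤ 107245/1058.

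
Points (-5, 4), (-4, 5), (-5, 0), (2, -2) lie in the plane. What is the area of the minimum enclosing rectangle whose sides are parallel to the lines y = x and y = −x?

39

In coordinates u = x + y, v = x − y the rectangle is axis-aligned; the map (x,y)→(u,v) scales areas by 2.
u-values: -1, 1, -5, 0; range = 1 − (-5) = 6.
v-values: -9, -9, -5, 4; range = 4 − (-9) = 13.
Area = (6 × 13) / 2 = 39.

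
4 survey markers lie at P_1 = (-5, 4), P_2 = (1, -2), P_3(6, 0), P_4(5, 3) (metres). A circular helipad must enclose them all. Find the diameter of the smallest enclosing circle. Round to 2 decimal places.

The minimum enclosing circle of a finite set is fixed by two of the points (as a diameter) or three (as a circumcircle).
The farthest pair is P_1–P_3 with squared distance 137. The circle on this segment as diameter has centre (0.5, 2) and r² = 137/4 = 34.25.
Check P_2: distance² to centre = 16.25 ≤ 34.25, so it lies inside.
All remaining points lie in this disk, and no smaller disk contains both endpoints, so this is the minimum enclosing circle.
Diameter = 2r = 2√(34.25) ≈ 11.70.

11.70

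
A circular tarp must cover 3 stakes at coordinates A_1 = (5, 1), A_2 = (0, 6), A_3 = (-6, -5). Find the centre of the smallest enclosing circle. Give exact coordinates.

Side lengths²: A_1A_2² = 50, A_1A_3² = 157, A_2A_3² = 157.
Since A_2A_3² = 157 < 157 + 50 = 207, the triangle is acute, so the smallest enclosing circle is the circumcircle.
Circumcentre = (-47/34, -13/34), r² = 24649/578.
Centre = (-47/34, -13/34).

(-47/34, -13/34)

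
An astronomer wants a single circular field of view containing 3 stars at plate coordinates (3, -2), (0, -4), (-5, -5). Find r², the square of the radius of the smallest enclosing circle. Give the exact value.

18.25

Call the three points A, B, C in the order given.
Side lengths²: AB² = 13, AC² = 73, BC² = 26.
Since AC² = 73 ≥ 26 + 13 = 39, the angle opposite AC is not acute, so the smallest enclosing circle has AC as diameter.
Centre = midpoint of AC = (-1, -3.5), r² = 73/4 = 18.25.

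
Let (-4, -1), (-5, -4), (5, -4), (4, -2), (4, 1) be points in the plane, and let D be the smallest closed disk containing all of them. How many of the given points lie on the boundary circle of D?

3

A smallest enclosing disk is always determined by at most three of the input points on its boundary.
The minimum enclosing circle is determined by three boundary points: (-5, -4), (5, -4), (4, 1).
Their circumcentre is (0, -2.4) with r² = 27.56.
The farthest remaining point (-4, -1) is at distance² 17.96 ≤ 27.56.
The points at distance exactly r from the centre are (-5, -4), (5, -4), (4, 1) — 3 points.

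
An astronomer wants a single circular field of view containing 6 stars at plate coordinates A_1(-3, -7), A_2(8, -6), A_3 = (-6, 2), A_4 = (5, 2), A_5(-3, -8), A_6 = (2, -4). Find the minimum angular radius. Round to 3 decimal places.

8.062

A smallest enclosing disk is always determined by at most three of the input points on its boundary.
The farthest pair is A_2–A_3 with squared distance 260. The circle on this segment as diameter has centre (1, -2) and r² = 260/4 = 65.
Check A_1: distance² to centre = 41 ≤ 65, so it lies inside.
All remaining points lie in this disk, and no smaller disk contains both endpoints, so this is the minimum enclosing circle.
r = √65 ≈ 8.062.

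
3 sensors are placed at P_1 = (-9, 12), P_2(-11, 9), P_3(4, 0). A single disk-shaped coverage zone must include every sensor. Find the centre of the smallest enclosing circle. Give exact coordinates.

Side lengths²: P_1P_2² = 13, P_1P_3² = 313, P_2P_3² = 306.
Since P_1P_3² = 313 < 306 + 13 = 319, the triangle is acute, so the smallest enclosing circle is the circumcircle.
Circumcentre = (-39/14, 239/42), r² = 69173/882.
Centre = (-39/14, 239/42).

(-39/14, 239/42)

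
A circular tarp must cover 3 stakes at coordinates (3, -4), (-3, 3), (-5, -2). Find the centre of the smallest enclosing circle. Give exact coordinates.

(-21/44, -10/11)

Call the three points A, B, C in the order given.
Side lengths²: AB² = 85, AC² = 68, BC² = 29.
Since AB² = 85 < 68 + 29 = 97, the triangle is acute, so the smallest enclosing circle is the circumcircle.
Circumcentre = (-21/44, -10/11), r² = 41905/1936.
Centre = (-21/44, -10/11).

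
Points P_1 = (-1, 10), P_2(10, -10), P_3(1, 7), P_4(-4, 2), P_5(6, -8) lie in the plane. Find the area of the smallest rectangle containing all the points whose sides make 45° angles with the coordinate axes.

In coordinates u = x + y, v = x − y the rectangle is axis-aligned; the map (x,y)→(u,v) scales areas by 2.
u-values: 9, 0, 8, -2, -2; range = 9 − (-2) = 11.
v-values: -11, 20, -6, -6, 14; range = 20 − (-11) = 31.
Area = (11 × 31) / 2 = 170.5.

170.5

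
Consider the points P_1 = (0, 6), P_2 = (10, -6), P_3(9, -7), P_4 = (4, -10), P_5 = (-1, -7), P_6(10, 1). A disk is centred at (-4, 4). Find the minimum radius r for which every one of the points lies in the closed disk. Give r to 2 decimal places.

The required radius is the distance from (-4, 4) to the farthest point.
Squared distances: 20, 296, 290, 260, 130, 205.
Maximum is 296, attained at P_2.
r = √296 ≈ 17.20.

17.20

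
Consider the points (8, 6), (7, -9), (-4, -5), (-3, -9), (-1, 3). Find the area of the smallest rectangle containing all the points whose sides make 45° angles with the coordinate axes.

In coordinates u = x + y, v = x − y the rectangle is axis-aligned; the map (x,y)→(u,v) scales areas by 2.
u-values: 14, -2, -9, -12, 2; range = 14 − (-12) = 26.
v-values: 2, 16, 1, 6, -4; range = 16 − (-4) = 20.
Area = (26 × 20) / 2 = 260.

260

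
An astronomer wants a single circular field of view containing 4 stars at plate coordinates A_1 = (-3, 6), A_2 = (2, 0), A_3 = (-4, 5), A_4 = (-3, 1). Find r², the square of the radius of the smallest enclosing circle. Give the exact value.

3721/242

By Welzl's lemma the MEC is supported by two points (diametrically opposite) or three points (on a circumcircle).
The minimum enclosing circle is determined by three boundary points: A_1, A_2, A_3.
Their circumcentre is (-17/22, 61/22) with r² = 3721/242.
The farthest remaining point A_4 is at distance² 1961/242 ≤ 3721/242.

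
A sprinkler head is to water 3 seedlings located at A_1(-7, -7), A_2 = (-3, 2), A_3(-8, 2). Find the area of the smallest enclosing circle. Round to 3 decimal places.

77.124

Side lengths²: A_1A_2² = 97, A_1A_3² = 82, A_2A_3² = 25.
Since A_1A_2² = 97 < 82 + 25 = 107, the triangle is acute, so the smallest enclosing circle is the circumcircle.
Circumcentre = (-5.5, -41/18), r² = 3977/162.
Area = π·r² = π·3977/162 ≈ 77.124.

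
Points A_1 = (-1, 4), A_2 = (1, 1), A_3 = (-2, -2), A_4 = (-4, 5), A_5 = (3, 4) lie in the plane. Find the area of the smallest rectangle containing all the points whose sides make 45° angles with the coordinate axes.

49.5

In coordinates u = x + y, v = x − y the rectangle is axis-aligned; the map (x,y)→(u,v) scales areas by 2.
u-values: 3, 2, -4, 1, 7; range = 7 − (-4) = 11.
v-values: -5, 0, 0, -9, -1; range = 0 − (-9) = 9.
Area = (11 × 9) / 2 = 49.5.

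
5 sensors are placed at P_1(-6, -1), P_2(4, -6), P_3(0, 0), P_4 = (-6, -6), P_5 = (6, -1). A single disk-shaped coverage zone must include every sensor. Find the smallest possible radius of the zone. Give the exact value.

6.5

The farthest pair is P_4–P_5 with squared distance 169. The circle on this segment as diameter has centre (0, -3.5) and r² = 169/4 = 42.25.
Check P_1: distance² to centre = 42.25 ≤ 42.25, so it lies inside.
All remaining points lie in this disk, and no smaller disk contains both endpoints, so this is the minimum enclosing circle.
r = √(42.25) = 6.5.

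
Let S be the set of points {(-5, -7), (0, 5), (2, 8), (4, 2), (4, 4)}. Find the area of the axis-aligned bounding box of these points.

x ranges over [-5, 4], width 9.
y ranges over [-7, 8], height 15.
Area = 9 × 15 = 135.

135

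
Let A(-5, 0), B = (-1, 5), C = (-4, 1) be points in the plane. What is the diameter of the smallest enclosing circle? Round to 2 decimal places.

6.40

Side lengths²: AB² = 41, AC² = 2, BC² = 25.
Since AB² = 41 ≥ 25 + 2 = 27, the angle opposite AB is not acute, so the smallest enclosing circle has AB as diameter.
Centre = midpoint of AB = (-3, 2.5), r² = 41/4 = 10.25.
Diameter = 2r = 2√(10.25) ≈ 6.40.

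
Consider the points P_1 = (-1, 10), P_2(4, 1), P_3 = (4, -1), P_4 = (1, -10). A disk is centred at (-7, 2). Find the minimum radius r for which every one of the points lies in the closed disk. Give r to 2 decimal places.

The required radius is the distance from (-7, 2) to the farthest point.
Squared distances: 100, 122, 130, 208.
Maximum is 208, attained at P_4.
r = √208 ≈ 14.42.

14.42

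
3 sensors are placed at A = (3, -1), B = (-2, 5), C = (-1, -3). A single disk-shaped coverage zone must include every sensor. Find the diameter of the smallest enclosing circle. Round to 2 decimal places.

Side lengths²: AB² = 61, AC² = 20, BC² = 65.
Since BC² = 65 < 61 + 20 = 81, the triangle is acute, so the smallest enclosing circle is the circumcircle.
Circumcentre = (-19/34, 19/17), r² = 19825/1156.
Diameter = 2r = 2√(19825/1156) ≈ 8.28.

8.28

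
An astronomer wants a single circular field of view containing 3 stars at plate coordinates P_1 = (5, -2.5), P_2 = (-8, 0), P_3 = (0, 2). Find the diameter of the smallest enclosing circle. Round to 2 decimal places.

13.24

Side lengths²: P_1P_2² = 175.25, P_1P_3² = 45.25, P_2P_3² = 68.
Since P_1P_2² = 175.25 ≥ 68 + 45.25 = 113.25, the angle opposite P_1P_2 is not acute, so the smallest enclosing circle has P_1P_2 as diameter.
Centre = midpoint of P_1P_2 = (-1.5, -1.25), r² = 175.25/4 = 43.8125.
Diameter = 2r = 2√(43.8125) ≈ 13.24.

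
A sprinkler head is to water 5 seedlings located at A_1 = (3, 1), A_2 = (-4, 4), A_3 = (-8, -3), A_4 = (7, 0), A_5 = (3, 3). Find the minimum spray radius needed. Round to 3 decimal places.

7.649

The minimum enclosing circle of a finite set is fixed by two of the points (as a diameter) or three (as a circumcircle).
The farthest pair is A_3–A_4 with squared distance 234. The circle on this segment as diameter has centre (-0.5, -1.5) and r² = 234/4 = 58.5.
Check A_1: distance² to centre = 18.5 ≤ 58.5, so it lies inside.
All remaining points lie in this disk, and no smaller disk contains both endpoints, so this is the minimum enclosing circle.
r = √(58.5) ≈ 7.649.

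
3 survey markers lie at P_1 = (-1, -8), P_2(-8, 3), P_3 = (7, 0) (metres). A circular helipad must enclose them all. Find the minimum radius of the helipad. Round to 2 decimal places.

7.84

Side lengths²: P_1P_2² = 170, P_1P_3² = 128, P_2P_3² = 234.
Since P_2P_3² = 234 < 170 + 128 = 298, the triangle is acute, so the smallest enclosing circle is the circumcircle.
Circumcentre = (-5/6, -1/6), r² = 1105/18.
r = √(1105/18) ≈ 7.84.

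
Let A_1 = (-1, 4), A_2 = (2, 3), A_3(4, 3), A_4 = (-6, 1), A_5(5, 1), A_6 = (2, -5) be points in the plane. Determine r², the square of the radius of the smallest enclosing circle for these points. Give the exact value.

The minimum enclosing circle of a finite set is fixed by two of the points (as a diameter) or three (as a circumcircle).
The minimum enclosing circle is determined by three boundary points: A_4, A_5, A_6.
Their circumcentre is (-0.5, 0) with r² = 31.25.
The farthest remaining point A_3 is at distance² 29.25 ≤ 31.25.

31.25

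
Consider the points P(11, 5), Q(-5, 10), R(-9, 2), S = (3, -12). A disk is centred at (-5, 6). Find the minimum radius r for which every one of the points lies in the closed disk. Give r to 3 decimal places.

The required radius is the distance from (-5, 6) to the farthest point.
Squared distances: 257, 16, 32, 388.
Maximum is 388, attained at S.
r = √388 ≈ 19.698.

19.698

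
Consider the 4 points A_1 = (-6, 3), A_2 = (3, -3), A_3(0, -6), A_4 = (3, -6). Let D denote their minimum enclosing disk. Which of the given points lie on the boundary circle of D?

A_1, A_4

The minimum enclosing circle of a finite set is fixed by two of the points (as a diameter) or three (as a circumcircle).
The farthest pair is A_1–A_4 with squared distance 162. The circle on this segment as diameter has centre (-1.5, -1.5) and r² = 162/4 = 40.5.
Check A_2: distance² to centre = 22.5 ≤ 40.5, so it lies inside.
All remaining points lie in this disk, and no smaller disk contains both endpoints, so this is the minimum enclosing circle.
The points at distance exactly r from the centre are A_1, A_4 — 2 points.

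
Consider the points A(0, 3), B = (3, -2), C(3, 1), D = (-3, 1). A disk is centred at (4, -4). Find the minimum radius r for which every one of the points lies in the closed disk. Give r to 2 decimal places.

8.60

The required radius is the distance from (4, -4) to the farthest point.
Squared distances: 65, 5, 26, 74.
Maximum is 74, attained at D.
r = √74 ≈ 8.60.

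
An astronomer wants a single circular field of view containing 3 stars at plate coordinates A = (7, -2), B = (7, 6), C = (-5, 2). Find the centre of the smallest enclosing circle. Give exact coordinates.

Side lengths²: AB² = 64, AC² = 160, BC² = 160.
Since BC² = 160 < 160 + 64 = 224, the triangle is acute, so the smallest enclosing circle is the circumcircle.
Circumcentre = (5/3, 2), r² = 400/9.
Centre = (5/3, 2).

(5/3, 2)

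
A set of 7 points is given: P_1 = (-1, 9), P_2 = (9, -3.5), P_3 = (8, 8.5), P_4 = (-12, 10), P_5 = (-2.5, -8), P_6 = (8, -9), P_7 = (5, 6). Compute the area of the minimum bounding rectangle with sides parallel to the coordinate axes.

x ranges over [-12, 9], width 21.
y ranges over [-9, 10], height 19.
Area = 21 × 19 = 399.

399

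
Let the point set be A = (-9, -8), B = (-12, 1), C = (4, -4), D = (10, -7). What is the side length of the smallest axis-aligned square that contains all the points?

The bounding box has width 22 and height 9.
An axis-aligned square enclosing the set must have side ≥ max(width, height).
So the minimum side is max(22, 9) = 22.

22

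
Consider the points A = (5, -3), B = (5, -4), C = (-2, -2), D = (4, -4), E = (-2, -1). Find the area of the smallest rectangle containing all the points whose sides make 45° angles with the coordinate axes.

In coordinates u = x + y, v = x − y the rectangle is axis-aligned; the map (x,y)→(u,v) scales areas by 2.
u-values: 2, 1, -4, 0, -3; range = 2 − (-4) = 6.
v-values: 8, 9, 0, 8, -1; range = 9 − (-1) = 10.
Area = (6 × 10) / 2 = 30.

30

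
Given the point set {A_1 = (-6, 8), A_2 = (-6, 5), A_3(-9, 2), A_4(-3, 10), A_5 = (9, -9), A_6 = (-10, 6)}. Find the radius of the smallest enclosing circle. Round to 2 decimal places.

12.10

The minimum enclosing circle of a finite set is fixed by two of the points (as a diameter) or three (as a circumcircle).
The farthest pair is A_5–A_6 with squared distance 586. The circle on this segment as diameter has centre (-0.5, -1.5) and r² = 586/4 = 146.5.
Check A_1: distance² to centre = 120.5 ≤ 146.5, so it lies inside.
All remaining points lie in this disk, and no smaller disk contains both endpoints, so this is the minimum enclosing circle.
r = √(146.5) ≈ 12.10.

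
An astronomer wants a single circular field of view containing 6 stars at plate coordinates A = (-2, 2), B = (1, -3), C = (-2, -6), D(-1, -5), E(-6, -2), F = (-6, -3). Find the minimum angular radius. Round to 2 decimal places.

The minimum enclosing circle is determined by three boundary points: A, C, F.
Their circumcentre is (-2.125, -2) with r² = 16.015625.
The farthest remaining point E is at distance² 15.015625 ≤ 16.015625.
r = √(16.015625) ≈ 4.00.

4.00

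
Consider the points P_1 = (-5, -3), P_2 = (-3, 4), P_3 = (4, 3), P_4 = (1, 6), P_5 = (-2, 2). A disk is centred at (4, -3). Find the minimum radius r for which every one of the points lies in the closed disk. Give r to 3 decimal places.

The required radius is the distance from (4, -3) to the farthest point.
Squared distances: 81, 98, 36, 90, 61.
Maximum is 98, attained at P_2.
r = √98 ≈ 9.899.

9.899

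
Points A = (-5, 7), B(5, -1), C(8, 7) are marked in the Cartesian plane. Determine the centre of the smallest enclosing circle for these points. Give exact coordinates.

(1.5, 4.875)

Side lengths²: AB² = 164, AC² = 169, BC² = 73.
Since AC² = 169 < 164 + 73 = 237, the triangle is acute, so the smallest enclosing circle is the circumcircle.
Circumcentre = (1.5, 4.875), r² = 46.765625.
Centre = (1.5, 4.875).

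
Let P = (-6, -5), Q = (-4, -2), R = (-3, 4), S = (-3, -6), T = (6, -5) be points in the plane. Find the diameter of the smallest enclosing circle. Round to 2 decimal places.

13.42

The minimum enclosing circle is determined by three boundary points: P, R, T.
Their circumcentre is (0, -2) with r² = 45.
The farthest remaining point S is at distance² 25 ≤ 45.
Diameter = 2r = 2√45 ≈ 13.42.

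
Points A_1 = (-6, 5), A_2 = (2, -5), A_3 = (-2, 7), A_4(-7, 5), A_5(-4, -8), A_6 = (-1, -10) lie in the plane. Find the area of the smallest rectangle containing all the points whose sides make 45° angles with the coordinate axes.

In coordinates u = x + y, v = x − y the rectangle is axis-aligned; the map (x,y)→(u,v) scales areas by 2.
u-values: -1, -3, 5, -2, -12, -11; range = 5 − (-12) = 17.
v-values: -11, 7, -9, -12, 4, 9; range = 9 − (-12) = 21.
Area = (17 × 21) / 2 = 178.5.

178.5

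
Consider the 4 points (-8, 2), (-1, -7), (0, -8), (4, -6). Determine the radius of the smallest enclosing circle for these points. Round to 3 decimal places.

7.211

The minimum enclosing circle of a finite set is fixed by two of the points (as a diameter) or three (as a circumcircle).
The farthest pair is (-8, 2)–(4, -6) with squared distance 208. The circle on this segment as diameter has centre (-2, -2) and r² = 208/4 = 52.
Check (-1, -7): distance² to centre = 26 ≤ 52, so it lies inside.
All remaining points lie in this disk, and no smaller disk contains both endpoints, so this is the minimum enclosing circle.
r = √52 ≈ 7.211.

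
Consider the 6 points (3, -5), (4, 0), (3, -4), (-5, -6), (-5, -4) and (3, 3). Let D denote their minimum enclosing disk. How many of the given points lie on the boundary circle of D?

By Welzl's lemma the MEC is supported by two points (diametrically opposite) or three points (on a circumcircle).
The farthest pair is (-5, -6)–(3, 3) with squared distance 145. The circle on this segment as diameter has centre (-1, -1.5) and r² = 145/4 = 36.25.
Check (3, -5): distance² to centre = 28.25 ≤ 36.25, so it lies inside.
All remaining points lie in this disk, and no smaller disk contains both endpoints, so this is the minimum enclosing circle.
The points at distance exactly r from the centre are (-5, -6), (3, 3) — 2 points.

2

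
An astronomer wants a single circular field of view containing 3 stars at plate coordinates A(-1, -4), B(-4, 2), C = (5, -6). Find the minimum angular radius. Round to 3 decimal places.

Side lengths²: AB² = 45, AC² = 40, BC² = 145.
Since BC² = 145 ≥ 45 + 40 = 85, the angle opposite BC is not acute, so the smallest enclosing circle has BC as diameter.
Centre = midpoint of BC = (0.5, -2), r² = 145/4 = 36.25.
r = √(36.25) ≈ 6.021.

6.021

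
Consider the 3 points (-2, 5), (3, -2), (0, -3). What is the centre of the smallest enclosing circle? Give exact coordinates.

Call the three points A, B, C in the order given.
Side lengths²: AB² = 74, AC² = 68, BC² = 10.
Since AB² = 74 < 68 + 10 = 78, the triangle is acute, so the smallest enclosing circle is the circumcircle.
Circumcentre = (3/13, 17/13), r² = 3145/169.
Centre = (3/13, 17/13).

(3/13, 17/13)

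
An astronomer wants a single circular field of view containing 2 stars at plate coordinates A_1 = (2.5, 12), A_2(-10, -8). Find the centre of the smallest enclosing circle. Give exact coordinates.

The smallest circle enclosing two points has them as diameter endpoints.
Centre = midpoint = (-3.75, 2); r² = |A_1A_2|²/4 = 556.25/4 = 139.0625.
Centre = (-3.75, 2).

(-3.75, 2)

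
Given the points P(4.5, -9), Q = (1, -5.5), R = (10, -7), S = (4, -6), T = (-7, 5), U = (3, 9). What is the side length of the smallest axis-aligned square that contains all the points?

The bounding box has width 17 and height 18.
An axis-aligned square enclosing the set must have side ≥ max(width, height).
So the minimum side is max(17, 18) = 18.

18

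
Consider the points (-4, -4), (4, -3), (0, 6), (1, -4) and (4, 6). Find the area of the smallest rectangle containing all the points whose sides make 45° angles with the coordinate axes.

117

In coordinates u = x + y, v = x − y the rectangle is axis-aligned; the map (x,y)→(u,v) scales areas by 2.
u-values: -8, 1, 6, -3, 10; range = 10 − (-8) = 18.
v-values: 0, 7, -6, 5, -2; range = 7 − (-6) = 13.
Area = (18 × 13) / 2 = 117.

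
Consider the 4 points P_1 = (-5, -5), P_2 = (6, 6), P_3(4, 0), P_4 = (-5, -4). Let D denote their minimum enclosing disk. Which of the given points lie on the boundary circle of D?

The minimum enclosing circle of a finite set is fixed by two of the points (as a diameter) or three (as a circumcircle).
The farthest pair is P_1–P_2 with squared distance 242. The circle on this segment as diameter has centre (0.5, 0.5) and r² = 242/4 = 60.5.
Check P_3: distance² to centre = 12.5 ≤ 60.5, so it lies inside.
All remaining points lie in this disk, and no smaller disk contains both endpoints, so this is the minimum enclosing circle.
The points at distance exactly r from the centre are P_1, P_2 — 2 points.

P_1, P_2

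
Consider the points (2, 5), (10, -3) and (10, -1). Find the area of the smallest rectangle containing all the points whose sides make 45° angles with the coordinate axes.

16

In coordinates u = x + y, v = x − y the rectangle is axis-aligned; the map (x,y)→(u,v) scales areas by 2.
u-values: 7, 7, 9; range = 9 − 7 = 2.
v-values: -3, 13, 11; range = 13 − (-3) = 16.
Area = (2 × 16) / 2 = 16.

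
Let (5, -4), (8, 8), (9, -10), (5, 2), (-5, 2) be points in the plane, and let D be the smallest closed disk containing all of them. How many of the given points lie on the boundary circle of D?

3

A smallest enclosing disk is always determined by at most three of the input points on its boundary.
The minimum enclosing circle is determined by three boundary points: (8, 8), (9, -10), (-5, 2).
Their circumcentre is (4.375, -59/48) with r² = 226525/2304.
The farthest remaining point (5, 2) is at distance² 24925/2304 ≤ 226525/2304.
The points at distance exactly r from the centre are (8, 8), (9, -10), (-5, 2) — 3 points.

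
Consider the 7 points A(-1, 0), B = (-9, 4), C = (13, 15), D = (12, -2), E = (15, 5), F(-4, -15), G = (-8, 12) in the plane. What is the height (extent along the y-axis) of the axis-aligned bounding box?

max y = 15, min y = -15, so height = 30.

30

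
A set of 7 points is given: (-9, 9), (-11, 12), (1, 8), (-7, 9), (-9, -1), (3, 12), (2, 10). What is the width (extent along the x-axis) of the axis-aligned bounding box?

14

max x = 3, min x = -11, so width = 14.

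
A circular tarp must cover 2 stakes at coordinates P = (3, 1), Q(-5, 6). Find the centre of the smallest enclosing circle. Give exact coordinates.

The smallest circle enclosing two points has them as diameter endpoints.
Centre = midpoint = (-1, 3.5); r² = |PQ|²/4 = 89/4 = 22.25.
Centre = (-1, 3.5).

(-1, 3.5)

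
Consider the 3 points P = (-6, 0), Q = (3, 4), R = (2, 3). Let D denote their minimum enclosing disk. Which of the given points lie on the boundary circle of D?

Side lengths²: PQ² = 97, PR² = 73, QR² = 2.
Since PQ² = 97 ≥ 73 + 2 = 75, the angle opposite PQ is not acute, so the smallest enclosing circle has PQ as diameter.
Centre = midpoint of PQ = (-1.5, 2), r² = 97/4 = 24.25.
The points at distance exactly r from the centre are P, Q — 2 points.

P, Q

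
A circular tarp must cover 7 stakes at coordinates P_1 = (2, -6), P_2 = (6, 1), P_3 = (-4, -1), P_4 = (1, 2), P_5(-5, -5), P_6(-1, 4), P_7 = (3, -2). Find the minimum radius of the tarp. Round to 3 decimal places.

The minimum enclosing circle of a finite set is fixed by two of the points (as a diameter) or three (as a circumcircle).
The farthest pair is P_2–P_5 with squared distance 157. The circle on this segment as diameter has centre (0.5, -2) and r² = 157/4 = 39.25.
Check P_1: distance² to centre = 18.25 ≤ 39.25, so it lies inside.
All remaining points lie in this disk, and no smaller disk contains both endpoints, so this is the minimum enclosing circle.
r = √(39.25) ≈ 6.265.

6.265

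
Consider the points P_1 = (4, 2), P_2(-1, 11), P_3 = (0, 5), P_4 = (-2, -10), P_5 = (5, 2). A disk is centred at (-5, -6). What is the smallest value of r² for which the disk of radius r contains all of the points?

305

The required radius is the distance from (-5, -6) to the farthest point.
Squared distances: 145, 305, 146, 25, 164.
Maximum is 305, attained at P_2.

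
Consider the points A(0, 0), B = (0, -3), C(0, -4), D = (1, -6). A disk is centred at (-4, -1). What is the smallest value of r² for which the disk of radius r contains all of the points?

The required radius is the distance from (-4, -1) to the farthest point.
Squared distances: 17, 20, 25, 50.
Maximum is 50, attained at D.

50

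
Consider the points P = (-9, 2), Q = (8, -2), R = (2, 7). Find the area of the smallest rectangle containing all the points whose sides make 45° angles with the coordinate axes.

In coordinates u = x + y, v = x − y the rectangle is axis-aligned; the map (x,y)→(u,v) scales areas by 2.
u-values: -7, 6, 9; range = 9 − (-7) = 16.
v-values: -11, 10, -5; range = 10 − (-11) = 21.
Area = (16 × 21) / 2 = 168.

168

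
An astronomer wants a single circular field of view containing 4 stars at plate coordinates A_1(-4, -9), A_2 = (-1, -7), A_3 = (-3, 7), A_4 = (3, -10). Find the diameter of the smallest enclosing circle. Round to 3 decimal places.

The minimum enclosing circle of a finite set is fixed by two of the points (as a diameter) or three (as a circumcircle).
The farthest pair is A_3–A_4 with squared distance 325. The circle on this segment as diameter has centre (0, -1.5) and r² = 325/4 = 81.25.
Check A_1: distance² to centre = 72.25 ≤ 81.25, so it lies inside.
All remaining points lie in this disk, and no smaller disk contains both endpoints, so this is the minimum enclosing circle.
Diameter = 2r = 2√(81.25) ≈ 18.028.

18.028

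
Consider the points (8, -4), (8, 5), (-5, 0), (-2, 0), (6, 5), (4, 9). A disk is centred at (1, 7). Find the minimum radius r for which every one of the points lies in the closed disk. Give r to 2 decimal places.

The required radius is the distance from (1, 7) to the farthest point.
Squared distances: 170, 53, 85, 58, 29, 13.
Maximum is 170, attained at (8, -4).
r = √170 ≈ 13.04.

13.04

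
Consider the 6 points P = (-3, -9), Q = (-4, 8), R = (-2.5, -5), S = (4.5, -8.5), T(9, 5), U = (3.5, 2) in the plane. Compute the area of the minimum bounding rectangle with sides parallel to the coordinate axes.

221

x ranges over [-4, 9], width 13.
y ranges over [-9, 8], height 17.
Area = 13 × 17 = 221.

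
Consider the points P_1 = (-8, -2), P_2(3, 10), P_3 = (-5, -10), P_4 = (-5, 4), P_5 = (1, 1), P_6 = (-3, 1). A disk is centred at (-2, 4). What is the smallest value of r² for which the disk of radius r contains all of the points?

The required radius is the distance from (-2, 4) to the farthest point.
Squared distances: 72, 61, 205, 9, 18, 10.
Maximum is 205, attained at P_3.

205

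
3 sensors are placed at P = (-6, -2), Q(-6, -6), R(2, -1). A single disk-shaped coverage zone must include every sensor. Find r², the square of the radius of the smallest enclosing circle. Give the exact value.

Side lengths²: PQ² = 16, PR² = 65, QR² = 89.
Since QR² = 89 ≥ 65 + 16 = 81, the angle opposite QR is not acute, so the smallest enclosing circle has QR as diameter.
Centre = midpoint of QR = (-2, -3.5), r² = 89/4 = 22.25.

22.25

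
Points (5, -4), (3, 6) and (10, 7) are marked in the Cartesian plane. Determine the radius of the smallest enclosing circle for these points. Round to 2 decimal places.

Call the three points A, B, C in the order given.
Side lengths²: AB² = 104, AC² = 146, BC² = 50.
Since AC² = 146 < 104 + 50 = 154, the triangle is acute, so the smallest enclosing circle is the circumcircle.
Circumcentre = (259/36, 59/36), r² = 23725/648.
r = √(23725/648) ≈ 6.05.

6.05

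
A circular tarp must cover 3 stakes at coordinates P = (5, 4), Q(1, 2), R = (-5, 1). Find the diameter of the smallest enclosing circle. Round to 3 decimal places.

10.440

Side lengths²: PQ² = 20, PR² = 109, QR² = 37.
Since PR² = 109 ≥ 37 + 20 = 57, the angle opposite PR is not acute, so the smallest enclosing circle has PR as diameter.
Centre = midpoint of PR = (0, 2.5), r² = 109/4 = 27.25.
Diameter = 2r = 2√(27.25) ≈ 10.440.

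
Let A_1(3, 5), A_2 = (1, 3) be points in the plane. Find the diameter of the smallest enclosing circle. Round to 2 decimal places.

The smallest circle enclosing two points has them as diameter endpoints.
Centre = midpoint = (2, 4); r² = |A_1A_2|²/4 = 8/4 = 2.
Diameter = 2r = 2√2 ≈ 2.83.

2.83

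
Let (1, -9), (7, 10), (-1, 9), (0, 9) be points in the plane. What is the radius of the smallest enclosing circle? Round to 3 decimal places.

A smallest enclosing disk is always determined by at most three of the input points on its boundary.
The farthest pair is (1, -9)–(7, 10) with squared distance 397. The circle on this segment as diameter has centre (4, 0.5) and r² = 397/4 = 99.25.
Check (-1, 9): distance² to centre = 97.25 ≤ 99.25, so it lies inside.
All remaining points lie in this disk, and no smaller disk contains both endpoints, so this is the minimum enclosing circle.
r = √(99.25) ≈ 9.962.

9.962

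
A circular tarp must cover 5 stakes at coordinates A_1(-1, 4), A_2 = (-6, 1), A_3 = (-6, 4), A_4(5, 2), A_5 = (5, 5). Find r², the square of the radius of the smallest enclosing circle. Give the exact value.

34.25

The farthest pair is A_2–A_5 with squared distance 137. The circle on this segment as diameter has centre (-0.5, 3) and r² = 137/4 = 34.25.
Check A_1: distance² to centre = 1.25 ≤ 34.25, so it lies inside.
All remaining points lie in this disk, and no smaller disk contains both endpoints, so this is the minimum enclosing circle.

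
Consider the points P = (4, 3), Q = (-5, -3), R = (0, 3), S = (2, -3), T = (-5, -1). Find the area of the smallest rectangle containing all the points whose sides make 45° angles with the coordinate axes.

67.5

In coordinates u = x + y, v = x − y the rectangle is axis-aligned; the map (x,y)→(u,v) scales areas by 2.
u-values: 7, -8, 3, -1, -6; range = 7 − (-8) = 15.
v-values: 1, -2, -3, 5, -4; range = 5 − (-4) = 9.
Area = (15 × 9) / 2 = 67.5.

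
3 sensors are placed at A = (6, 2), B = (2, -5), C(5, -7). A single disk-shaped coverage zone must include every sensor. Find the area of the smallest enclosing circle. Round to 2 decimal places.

64.40

Side lengths²: AB² = 65, AC² = 82, BC² = 13.
Since AC² = 82 ≥ 65 + 13 = 78, the angle opposite AC is not acute, so the smallest enclosing circle has AC as diameter.
Centre = midpoint of AC = (5.5, -2.5), r² = 82/4 = 20.5.
Area = π·r² = π·20.5 ≈ 64.40.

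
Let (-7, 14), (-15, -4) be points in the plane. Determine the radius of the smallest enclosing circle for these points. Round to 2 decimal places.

The smallest circle enclosing two points has them as diameter endpoints.
Centre = midpoint = (-11, 5); r² = |(-7, 14)−(-15, -4)|²/4 = 388/4 = 97.
r = √97 ≈ 9.85.

9.85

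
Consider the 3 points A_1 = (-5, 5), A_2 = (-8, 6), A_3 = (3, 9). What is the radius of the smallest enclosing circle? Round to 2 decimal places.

Side lengths²: A_1A_2² = 10, A_1A_3² = 80, A_2A_3² = 130.
Since A_2A_3² = 130 ≥ 80 + 10 = 90, the angle opposite A_2A_3 is not acute, so the smallest enclosing circle has A_2A_3 as diameter.
Centre = midpoint of A_2A_3 = (-2.5, 7.5), r² = 130/4 = 32.5.
r = √(32.5) ≈ 5.70.

5.70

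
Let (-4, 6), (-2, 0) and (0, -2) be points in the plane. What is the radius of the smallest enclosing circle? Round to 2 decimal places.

4.47

Call the three points A, B, C in the order given.
Side lengths²: AB² = 40, AC² = 80, BC² = 8.
Since AC² = 80 ≥ 40 + 8 = 48, the angle opposite AC is not acute, so the smallest enclosing circle has AC as diameter.
Centre = midpoint of AC = (-2, 2), r² = 80/4 = 20.
r = √20 ≈ 4.47.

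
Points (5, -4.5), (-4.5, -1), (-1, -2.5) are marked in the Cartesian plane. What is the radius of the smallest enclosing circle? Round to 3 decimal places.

Call the three points A, B, C in the order given.
Side lengths²: AB² = 102.5, AC² = 40, BC² = 14.5.
Since AB² = 102.5 ≥ 40 + 14.5 = 54.5, the angle opposite AB is not acute, so the smallest enclosing circle has AB as diameter.
Centre = midpoint of AB = (0.25, -2.75), r² = 102.5/4 = 25.625.
r = √(25.625) ≈ 5.062.

5.062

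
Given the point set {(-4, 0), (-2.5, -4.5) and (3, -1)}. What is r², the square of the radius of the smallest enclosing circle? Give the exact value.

13.28125

Call the three points A, B, C in the order given.
Side lengths²: AB² = 22.5, AC² = 50, BC² = 42.5.
Since AC² = 50 < 42.5 + 22.5 = 65, the triangle is acute, so the smallest enclosing circle is the circumcircle.
Circumcentre = (-0.625, -1.375), r² = 13.28125.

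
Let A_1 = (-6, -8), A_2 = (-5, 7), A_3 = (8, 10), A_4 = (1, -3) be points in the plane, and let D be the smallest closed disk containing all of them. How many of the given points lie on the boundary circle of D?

By Welzl's lemma the MEC is supported by two points (diametrically opposite) or three points (on a circumcircle).
The farthest pair is A_1–A_3 with squared distance 520. The circle on this segment as diameter has centre (1, 1) and r² = 520/4 = 130.
Check A_2: distance² to centre = 72 ≤ 130, so it lies inside.
All remaining points lie in this disk, and no smaller disk contains both endpoints, so this is the minimum enclosing circle.
The points at distance exactly r from the centre are A_1, A_3 — 2 points.

2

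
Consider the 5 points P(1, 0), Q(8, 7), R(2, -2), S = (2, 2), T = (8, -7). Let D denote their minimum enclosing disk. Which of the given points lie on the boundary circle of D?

P, Q, T

A smallest enclosing disk is always determined by at most three of the input points on its boundary.
The farthest pair is Q–T with squared distance 196. The circle on this segment as diameter has centre (8, 0) and r² = 196/4 = 49.
Check P: distance² to centre = 49 ≤ 49, so it lies inside.
All remaining points lie in this disk, and no smaller disk contains both endpoints, so this is the minimum enclosing circle.
The points at distance exactly r from the centre are P, Q, T — 3 points.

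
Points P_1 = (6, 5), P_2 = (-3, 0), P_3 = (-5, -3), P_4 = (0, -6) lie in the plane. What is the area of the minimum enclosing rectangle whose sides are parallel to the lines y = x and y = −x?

85.5

In coordinates u = x + y, v = x − y the rectangle is axis-aligned; the map (x,y)→(u,v) scales areas by 2.
u-values: 11, -3, -8, -6; range = 11 − (-8) = 19.
v-values: 1, -3, -2, 6; range = 6 − (-3) = 9.
Area = (19 × 9) / 2 = 85.5.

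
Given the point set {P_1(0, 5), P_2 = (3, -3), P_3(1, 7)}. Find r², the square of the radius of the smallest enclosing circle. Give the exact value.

26

Side lengths²: P_1P_2² = 73, P_1P_3² = 5, P_2P_3² = 104.
Since P_2P_3² = 104 ≥ 73 + 5 = 78, the angle opposite P_2P_3 is not acute, so the smallest enclosing circle has P_2P_3 as diameter.
Centre = midpoint of P_2P_3 = (2, 2), r² = 104/4 = 26.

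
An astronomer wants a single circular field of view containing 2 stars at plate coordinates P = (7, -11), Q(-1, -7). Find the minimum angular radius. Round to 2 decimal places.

The smallest circle enclosing two points has them as diameter endpoints.
Centre = midpoint = (3, -9); r² = |PQ|²/4 = 80/4 = 20.
r = √20 ≈ 4.47.

4.47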